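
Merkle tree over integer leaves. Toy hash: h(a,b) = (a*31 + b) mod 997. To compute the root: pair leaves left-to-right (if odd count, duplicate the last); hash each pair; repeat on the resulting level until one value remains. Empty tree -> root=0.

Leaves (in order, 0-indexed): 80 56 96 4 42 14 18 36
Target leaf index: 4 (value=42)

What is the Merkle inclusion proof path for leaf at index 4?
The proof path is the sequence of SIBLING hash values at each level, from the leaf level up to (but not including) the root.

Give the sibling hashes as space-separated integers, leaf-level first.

Answer: 14 594 839

Derivation:
L0 (leaves): [80, 56, 96, 4, 42, 14, 18, 36], target index=4
L1: h(80,56)=(80*31+56)%997=542 [pair 0] h(96,4)=(96*31+4)%997=986 [pair 1] h(42,14)=(42*31+14)%997=319 [pair 2] h(18,36)=(18*31+36)%997=594 [pair 3] -> [542, 986, 319, 594]
  Sibling for proof at L0: 14
L2: h(542,986)=(542*31+986)%997=839 [pair 0] h(319,594)=(319*31+594)%997=513 [pair 1] -> [839, 513]
  Sibling for proof at L1: 594
L3: h(839,513)=(839*31+513)%997=600 [pair 0] -> [600]
  Sibling for proof at L2: 839
Root: 600
Proof path (sibling hashes from leaf to root): [14, 594, 839]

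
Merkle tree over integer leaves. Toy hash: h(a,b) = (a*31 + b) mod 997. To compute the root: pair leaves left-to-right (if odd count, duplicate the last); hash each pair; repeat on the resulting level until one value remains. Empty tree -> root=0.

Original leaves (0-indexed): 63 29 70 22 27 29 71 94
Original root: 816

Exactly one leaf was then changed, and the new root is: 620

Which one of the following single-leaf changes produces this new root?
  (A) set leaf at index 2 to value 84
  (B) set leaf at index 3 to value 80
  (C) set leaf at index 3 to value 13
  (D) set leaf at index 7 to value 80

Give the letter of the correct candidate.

Original leaves: [63, 29, 70, 22, 27, 29, 71, 94]
Target new root: 620
Try each candidate change and compute the resulting root:
Candidate A: set leaf[2] = 84 -> leaves = [63, 29, 84, 22, 27, 29, 71, 94]
  L0: [63, 29, 84, 22, 27, 29, 71, 94]
  L1: h(63,29)=(63*31+29)%997=985 h(84,22)=(84*31+22)%997=632 h(27,29)=(27*31+29)%997=866 h(71,94)=(71*31+94)%997=301 -> [985, 632, 866, 301]
  L2: h(985,632)=(985*31+632)%997=260 h(866,301)=(866*31+301)%997=228 -> [260, 228]
  L3: h(260,228)=(260*31+228)%997=312 -> [312]
  root = 312 != target 620
Candidate B: set leaf[3] = 80 -> leaves = [63, 29, 70, 80, 27, 29, 71, 94]
  L0: [63, 29, 70, 80, 27, 29, 71, 94]
  L1: h(63,29)=(63*31+29)%997=985 h(70,80)=(70*31+80)%997=256 h(27,29)=(27*31+29)%997=866 h(71,94)=(71*31+94)%997=301 -> [985, 256, 866, 301]
  L2: h(985,256)=(985*31+256)%997=881 h(866,301)=(866*31+301)%997=228 -> [881, 228]
  L3: h(881,228)=(881*31+228)%997=620 -> [620]
  root = 620 == target 620  ** MATCH **
Candidate C: set leaf[3] = 13 -> leaves = [63, 29, 70, 13, 27, 29, 71, 94]
  L0: [63, 29, 70, 13, 27, 29, 71, 94]
  L1: h(63,29)=(63*31+29)%997=985 h(70,13)=(70*31+13)%997=189 h(27,29)=(27*31+29)%997=866 h(71,94)=(71*31+94)%997=301 -> [985, 189, 866, 301]
  L2: h(985,189)=(985*31+189)%997=814 h(866,301)=(866*31+301)%997=228 -> [814, 228]
  L3: h(814,228)=(814*31+228)%997=537 -> [537]
  root = 537 != target 620
Candidate D: set leaf[7] = 80 -> leaves = [63, 29, 70, 22, 27, 29, 71, 80]
  L0: [63, 29, 70, 22, 27, 29, 71, 80]
  L1: h(63,29)=(63*31+29)%997=985 h(70,22)=(70*31+22)%997=198 h(27,29)=(27*31+29)%997=866 h(71,80)=(71*31+80)%997=287 -> [985, 198, 866, 287]
  L2: h(985,198)=(985*31+198)%997=823 h(866,287)=(866*31+287)%997=214 -> [823, 214]
  L3: h(823,214)=(823*31+214)%997=802 -> [802]
  root = 802 != target 620
Candidate B produces the target root.

Answer: B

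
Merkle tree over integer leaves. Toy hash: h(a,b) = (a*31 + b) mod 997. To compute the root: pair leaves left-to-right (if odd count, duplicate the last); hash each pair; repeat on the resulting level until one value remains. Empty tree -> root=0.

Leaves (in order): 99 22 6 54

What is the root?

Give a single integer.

L0: [99, 22, 6, 54]
L1: h(99,22)=(99*31+22)%997=100 h(6,54)=(6*31+54)%997=240 -> [100, 240]
L2: h(100,240)=(100*31+240)%997=349 -> [349]

Answer: 349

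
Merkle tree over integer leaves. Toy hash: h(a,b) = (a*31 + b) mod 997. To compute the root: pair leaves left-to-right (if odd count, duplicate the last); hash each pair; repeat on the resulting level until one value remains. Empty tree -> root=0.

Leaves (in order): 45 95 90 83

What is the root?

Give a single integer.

Answer: 210

Derivation:
L0: [45, 95, 90, 83]
L1: h(45,95)=(45*31+95)%997=493 h(90,83)=(90*31+83)%997=879 -> [493, 879]
L2: h(493,879)=(493*31+879)%997=210 -> [210]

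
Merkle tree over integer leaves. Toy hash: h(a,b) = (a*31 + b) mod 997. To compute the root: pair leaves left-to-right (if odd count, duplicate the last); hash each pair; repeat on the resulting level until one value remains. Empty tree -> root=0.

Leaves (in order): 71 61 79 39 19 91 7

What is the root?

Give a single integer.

Answer: 51

Derivation:
L0: [71, 61, 79, 39, 19, 91, 7]
L1: h(71,61)=(71*31+61)%997=268 h(79,39)=(79*31+39)%997=494 h(19,91)=(19*31+91)%997=680 h(7,7)=(7*31+7)%997=224 -> [268, 494, 680, 224]
L2: h(268,494)=(268*31+494)%997=826 h(680,224)=(680*31+224)%997=367 -> [826, 367]
L3: h(826,367)=(826*31+367)%997=51 -> [51]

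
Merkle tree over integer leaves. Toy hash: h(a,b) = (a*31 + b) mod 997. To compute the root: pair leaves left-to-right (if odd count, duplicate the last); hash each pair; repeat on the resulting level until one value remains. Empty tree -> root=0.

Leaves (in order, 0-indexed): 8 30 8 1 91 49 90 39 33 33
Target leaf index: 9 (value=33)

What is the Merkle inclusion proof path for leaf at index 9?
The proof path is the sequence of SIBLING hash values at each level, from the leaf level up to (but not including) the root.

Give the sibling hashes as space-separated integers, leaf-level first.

L0 (leaves): [8, 30, 8, 1, 91, 49, 90, 39, 33, 33], target index=9
L1: h(8,30)=(8*31+30)%997=278 [pair 0] h(8,1)=(8*31+1)%997=249 [pair 1] h(91,49)=(91*31+49)%997=876 [pair 2] h(90,39)=(90*31+39)%997=835 [pair 3] h(33,33)=(33*31+33)%997=59 [pair 4] -> [278, 249, 876, 835, 59]
  Sibling for proof at L0: 33
L2: h(278,249)=(278*31+249)%997=891 [pair 0] h(876,835)=(876*31+835)%997=75 [pair 1] h(59,59)=(59*31+59)%997=891 [pair 2] -> [891, 75, 891]
  Sibling for proof at L1: 59
L3: h(891,75)=(891*31+75)%997=777 [pair 0] h(891,891)=(891*31+891)%997=596 [pair 1] -> [777, 596]
  Sibling for proof at L2: 891
L4: h(777,596)=(777*31+596)%997=755 [pair 0] -> [755]
  Sibling for proof at L3: 777
Root: 755
Proof path (sibling hashes from leaf to root): [33, 59, 891, 777]

Answer: 33 59 891 777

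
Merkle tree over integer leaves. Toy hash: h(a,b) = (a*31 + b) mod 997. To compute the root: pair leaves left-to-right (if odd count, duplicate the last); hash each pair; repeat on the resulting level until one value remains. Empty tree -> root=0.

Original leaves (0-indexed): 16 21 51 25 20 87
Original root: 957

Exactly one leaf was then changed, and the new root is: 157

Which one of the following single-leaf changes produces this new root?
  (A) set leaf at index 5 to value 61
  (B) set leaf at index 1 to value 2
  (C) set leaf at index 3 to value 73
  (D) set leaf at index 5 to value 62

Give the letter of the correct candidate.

Original leaves: [16, 21, 51, 25, 20, 87]
Target new root: 157
Try each candidate change and compute the resulting root:
Candidate A: set leaf[5] = 61 -> leaves = [16, 21, 51, 25, 20, 61]
  L0: [16, 21, 51, 25, 20, 61]
  L1: h(16,21)=(16*31+21)%997=517 h(51,25)=(51*31+25)%997=609 h(20,61)=(20*31+61)%997=681 -> [517, 609, 681]
  L2: h(517,609)=(517*31+609)%997=684 h(681,681)=(681*31+681)%997=855 -> [684, 855]
  L3: h(684,855)=(684*31+855)%997=125 -> [125]
  root = 125 != target 157
Candidate B: set leaf[1] = 2 -> leaves = [16, 2, 51, 25, 20, 87]
  L0: [16, 2, 51, 25, 20, 87]
  L1: h(16,2)=(16*31+2)%997=498 h(51,25)=(51*31+25)%997=609 h(20,87)=(20*31+87)%997=707 -> [498, 609, 707]
  L2: h(498,609)=(498*31+609)%997=95 h(707,707)=(707*31+707)%997=690 -> [95, 690]
  L3: h(95,690)=(95*31+690)%997=644 -> [644]
  root = 644 != target 157
Candidate C: set leaf[3] = 73 -> leaves = [16, 21, 51, 73, 20, 87]
  L0: [16, 21, 51, 73, 20, 87]
  L1: h(16,21)=(16*31+21)%997=517 h(51,73)=(51*31+73)%997=657 h(20,87)=(20*31+87)%997=707 -> [517, 657, 707]
  L2: h(517,657)=(517*31+657)%997=732 h(707,707)=(707*31+707)%997=690 -> [732, 690]
  L3: h(732,690)=(732*31+690)%997=451 -> [451]
  root = 451 != target 157
Candidate D: set leaf[5] = 62 -> leaves = [16, 21, 51, 25, 20, 62]
  L0: [16, 21, 51, 25, 20, 62]
  L1: h(16,21)=(16*31+21)%997=517 h(51,25)=(51*31+25)%997=609 h(20,62)=(20*31+62)%997=682 -> [517, 609, 682]
  L2: h(517,609)=(517*31+609)%997=684 h(682,682)=(682*31+682)%997=887 -> [684, 887]
  L3: h(684,887)=(684*31+887)%997=157 -> [157]
  root = 157 == target 157  ** MATCH **
Candidate D produces the target root.

Answer: D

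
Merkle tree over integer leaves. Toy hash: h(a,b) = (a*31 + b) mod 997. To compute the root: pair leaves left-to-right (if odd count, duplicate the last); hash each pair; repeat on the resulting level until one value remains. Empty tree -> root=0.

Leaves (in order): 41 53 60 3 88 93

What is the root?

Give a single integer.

L0: [41, 53, 60, 3, 88, 93]
L1: h(41,53)=(41*31+53)%997=327 h(60,3)=(60*31+3)%997=866 h(88,93)=(88*31+93)%997=827 -> [327, 866, 827]
L2: h(327,866)=(327*31+866)%997=36 h(827,827)=(827*31+827)%997=542 -> [36, 542]
L3: h(36,542)=(36*31+542)%997=661 -> [661]

Answer: 661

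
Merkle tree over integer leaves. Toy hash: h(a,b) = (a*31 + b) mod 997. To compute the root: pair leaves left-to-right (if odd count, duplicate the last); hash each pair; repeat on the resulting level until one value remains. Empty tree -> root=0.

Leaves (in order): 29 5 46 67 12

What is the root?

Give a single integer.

Answer: 105

Derivation:
L0: [29, 5, 46, 67, 12]
L1: h(29,5)=(29*31+5)%997=904 h(46,67)=(46*31+67)%997=496 h(12,12)=(12*31+12)%997=384 -> [904, 496, 384]
L2: h(904,496)=(904*31+496)%997=604 h(384,384)=(384*31+384)%997=324 -> [604, 324]
L3: h(604,324)=(604*31+324)%997=105 -> [105]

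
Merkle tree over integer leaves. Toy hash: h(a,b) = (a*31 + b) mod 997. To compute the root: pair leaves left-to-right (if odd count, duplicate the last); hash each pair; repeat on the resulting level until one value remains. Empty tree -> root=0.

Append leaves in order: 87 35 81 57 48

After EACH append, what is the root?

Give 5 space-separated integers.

After append 87 (leaves=[87]):
  L0: [87]
  root=87
After append 35 (leaves=[87, 35]):
  L0: [87, 35]
  L1: h(87,35)=(87*31+35)%997=738 -> [738]
  root=738
After append 81 (leaves=[87, 35, 81]):
  L0: [87, 35, 81]
  L1: h(87,35)=(87*31+35)%997=738 h(81,81)=(81*31+81)%997=598 -> [738, 598]
  L2: h(738,598)=(738*31+598)%997=545 -> [545]
  root=545
After append 57 (leaves=[87, 35, 81, 57]):
  L0: [87, 35, 81, 57]
  L1: h(87,35)=(87*31+35)%997=738 h(81,57)=(81*31+57)%997=574 -> [738, 574]
  L2: h(738,574)=(738*31+574)%997=521 -> [521]
  root=521
After append 48 (leaves=[87, 35, 81, 57, 48]):
  L0: [87, 35, 81, 57, 48]
  L1: h(87,35)=(87*31+35)%997=738 h(81,57)=(81*31+57)%997=574 h(48,48)=(48*31+48)%997=539 -> [738, 574, 539]
  L2: h(738,574)=(738*31+574)%997=521 h(539,539)=(539*31+539)%997=299 -> [521, 299]
  L3: h(521,299)=(521*31+299)%997=498 -> [498]
  root=498

Answer: 87 738 545 521 498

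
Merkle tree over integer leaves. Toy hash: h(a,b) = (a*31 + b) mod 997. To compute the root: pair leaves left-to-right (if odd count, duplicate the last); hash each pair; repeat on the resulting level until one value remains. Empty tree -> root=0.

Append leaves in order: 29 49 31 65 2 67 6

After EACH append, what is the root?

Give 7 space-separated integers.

After append 29 (leaves=[29]):
  L0: [29]
  root=29
After append 49 (leaves=[29, 49]):
  L0: [29, 49]
  L1: h(29,49)=(29*31+49)%997=948 -> [948]
  root=948
After append 31 (leaves=[29, 49, 31]):
  L0: [29, 49, 31]
  L1: h(29,49)=(29*31+49)%997=948 h(31,31)=(31*31+31)%997=992 -> [948, 992]
  L2: h(948,992)=(948*31+992)%997=470 -> [470]
  root=470
After append 65 (leaves=[29, 49, 31, 65]):
  L0: [29, 49, 31, 65]
  L1: h(29,49)=(29*31+49)%997=948 h(31,65)=(31*31+65)%997=29 -> [948, 29]
  L2: h(948,29)=(948*31+29)%997=504 -> [504]
  root=504
After append 2 (leaves=[29, 49, 31, 65, 2]):
  L0: [29, 49, 31, 65, 2]
  L1: h(29,49)=(29*31+49)%997=948 h(31,65)=(31*31+65)%997=29 h(2,2)=(2*31+2)%997=64 -> [948, 29, 64]
  L2: h(948,29)=(948*31+29)%997=504 h(64,64)=(64*31+64)%997=54 -> [504, 54]
  L3: h(504,54)=(504*31+54)%997=723 -> [723]
  root=723
After append 67 (leaves=[29, 49, 31, 65, 2, 67]):
  L0: [29, 49, 31, 65, 2, 67]
  L1: h(29,49)=(29*31+49)%997=948 h(31,65)=(31*31+65)%997=29 h(2,67)=(2*31+67)%997=129 -> [948, 29, 129]
  L2: h(948,29)=(948*31+29)%997=504 h(129,129)=(129*31+129)%997=140 -> [504, 140]
  L3: h(504,140)=(504*31+140)%997=809 -> [809]
  root=809
After append 6 (leaves=[29, 49, 31, 65, 2, 67, 6]):
  L0: [29, 49, 31, 65, 2, 67, 6]
  L1: h(29,49)=(29*31+49)%997=948 h(31,65)=(31*31+65)%997=29 h(2,67)=(2*31+67)%997=129 h(6,6)=(6*31+6)%997=192 -> [948, 29, 129, 192]
  L2: h(948,29)=(948*31+29)%997=504 h(129,192)=(129*31+192)%997=203 -> [504, 203]
  L3: h(504,203)=(504*31+203)%997=872 -> [872]
  root=872

Answer: 29 948 470 504 723 809 872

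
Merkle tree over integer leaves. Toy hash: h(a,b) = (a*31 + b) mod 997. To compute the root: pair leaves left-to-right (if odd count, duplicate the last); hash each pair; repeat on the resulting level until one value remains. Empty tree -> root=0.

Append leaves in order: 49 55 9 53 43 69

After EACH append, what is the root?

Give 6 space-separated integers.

Answer: 49 577 229 273 651 486

Derivation:
After append 49 (leaves=[49]):
  L0: [49]
  root=49
After append 55 (leaves=[49, 55]):
  L0: [49, 55]
  L1: h(49,55)=(49*31+55)%997=577 -> [577]
  root=577
After append 9 (leaves=[49, 55, 9]):
  L0: [49, 55, 9]
  L1: h(49,55)=(49*31+55)%997=577 h(9,9)=(9*31+9)%997=288 -> [577, 288]
  L2: h(577,288)=(577*31+288)%997=229 -> [229]
  root=229
After append 53 (leaves=[49, 55, 9, 53]):
  L0: [49, 55, 9, 53]
  L1: h(49,55)=(49*31+55)%997=577 h(9,53)=(9*31+53)%997=332 -> [577, 332]
  L2: h(577,332)=(577*31+332)%997=273 -> [273]
  root=273
After append 43 (leaves=[49, 55, 9, 53, 43]):
  L0: [49, 55, 9, 53, 43]
  L1: h(49,55)=(49*31+55)%997=577 h(9,53)=(9*31+53)%997=332 h(43,43)=(43*31+43)%997=379 -> [577, 332, 379]
  L2: h(577,332)=(577*31+332)%997=273 h(379,379)=(379*31+379)%997=164 -> [273, 164]
  L3: h(273,164)=(273*31+164)%997=651 -> [651]
  root=651
After append 69 (leaves=[49, 55, 9, 53, 43, 69]):
  L0: [49, 55, 9, 53, 43, 69]
  L1: h(49,55)=(49*31+55)%997=577 h(9,53)=(9*31+53)%997=332 h(43,69)=(43*31+69)%997=405 -> [577, 332, 405]
  L2: h(577,332)=(577*31+332)%997=273 h(405,405)=(405*31+405)%997=996 -> [273, 996]
  L3: h(273,996)=(273*31+996)%997=486 -> [486]
  root=486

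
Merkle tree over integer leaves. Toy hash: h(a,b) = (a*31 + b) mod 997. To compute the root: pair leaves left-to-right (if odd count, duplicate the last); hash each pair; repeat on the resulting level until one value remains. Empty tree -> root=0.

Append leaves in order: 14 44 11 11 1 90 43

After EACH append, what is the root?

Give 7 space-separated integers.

After append 14 (leaves=[14]):
  L0: [14]
  root=14
After append 44 (leaves=[14, 44]):
  L0: [14, 44]
  L1: h(14,44)=(14*31+44)%997=478 -> [478]
  root=478
After append 11 (leaves=[14, 44, 11]):
  L0: [14, 44, 11]
  L1: h(14,44)=(14*31+44)%997=478 h(11,11)=(11*31+11)%997=352 -> [478, 352]
  L2: h(478,352)=(478*31+352)%997=215 -> [215]
  root=215
After append 11 (leaves=[14, 44, 11, 11]):
  L0: [14, 44, 11, 11]
  L1: h(14,44)=(14*31+44)%997=478 h(11,11)=(11*31+11)%997=352 -> [478, 352]
  L2: h(478,352)=(478*31+352)%997=215 -> [215]
  root=215
After append 1 (leaves=[14, 44, 11, 11, 1]):
  L0: [14, 44, 11, 11, 1]
  L1: h(14,44)=(14*31+44)%997=478 h(11,11)=(11*31+11)%997=352 h(1,1)=(1*31+1)%997=32 -> [478, 352, 32]
  L2: h(478,352)=(478*31+352)%997=215 h(32,32)=(32*31+32)%997=27 -> [215, 27]
  L3: h(215,27)=(215*31+27)%997=710 -> [710]
  root=710
After append 90 (leaves=[14, 44, 11, 11, 1, 90]):
  L0: [14, 44, 11, 11, 1, 90]
  L1: h(14,44)=(14*31+44)%997=478 h(11,11)=(11*31+11)%997=352 h(1,90)=(1*31+90)%997=121 -> [478, 352, 121]
  L2: h(478,352)=(478*31+352)%997=215 h(121,121)=(121*31+121)%997=881 -> [215, 881]
  L3: h(215,881)=(215*31+881)%997=567 -> [567]
  root=567
After append 43 (leaves=[14, 44, 11, 11, 1, 90, 43]):
  L0: [14, 44, 11, 11, 1, 90, 43]
  L1: h(14,44)=(14*31+44)%997=478 h(11,11)=(11*31+11)%997=352 h(1,90)=(1*31+90)%997=121 h(43,43)=(43*31+43)%997=379 -> [478, 352, 121, 379]
  L2: h(478,352)=(478*31+352)%997=215 h(121,379)=(121*31+379)%997=142 -> [215, 142]
  L3: h(215,142)=(215*31+142)%997=825 -> [825]
  root=825

Answer: 14 478 215 215 710 567 825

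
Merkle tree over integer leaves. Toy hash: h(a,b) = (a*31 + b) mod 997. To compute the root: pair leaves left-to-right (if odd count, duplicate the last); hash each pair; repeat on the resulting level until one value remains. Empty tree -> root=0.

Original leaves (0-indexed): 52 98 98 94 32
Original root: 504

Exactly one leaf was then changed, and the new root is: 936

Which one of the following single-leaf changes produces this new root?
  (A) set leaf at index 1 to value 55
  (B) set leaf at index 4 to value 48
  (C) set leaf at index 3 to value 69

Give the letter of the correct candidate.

Answer: B

Derivation:
Original leaves: [52, 98, 98, 94, 32]
Target new root: 936
Try each candidate change and compute the resulting root:
Candidate A: set leaf[1] = 55 -> leaves = [52, 55, 98, 94, 32]
  L0: [52, 55, 98, 94, 32]
  L1: h(52,55)=(52*31+55)%997=670 h(98,94)=(98*31+94)%997=141 h(32,32)=(32*31+32)%997=27 -> [670, 141, 27]
  L2: h(670,141)=(670*31+141)%997=971 h(27,27)=(27*31+27)%997=864 -> [971, 864]
  L3: h(971,864)=(971*31+864)%997=58 -> [58]
  root = 58 != target 936
Candidate B: set leaf[4] = 48 -> leaves = [52, 98, 98, 94, 48]
  L0: [52, 98, 98, 94, 48]
  L1: h(52,98)=(52*31+98)%997=713 h(98,94)=(98*31+94)%997=141 h(48,48)=(48*31+48)%997=539 -> [713, 141, 539]
  L2: h(713,141)=(713*31+141)%997=310 h(539,539)=(539*31+539)%997=299 -> [310, 299]
  L3: h(310,299)=(310*31+299)%997=936 -> [936]
  root = 936 == target 936  ** MATCH **
Candidate C: set leaf[3] = 69 -> leaves = [52, 98, 98, 69, 32]
  L0: [52, 98, 98, 69, 32]
  L1: h(52,98)=(52*31+98)%997=713 h(98,69)=(98*31+69)%997=116 h(32,32)=(32*31+32)%997=27 -> [713, 116, 27]
  L2: h(713,116)=(713*31+116)%997=285 h(27,27)=(27*31+27)%997=864 -> [285, 864]
  L3: h(285,864)=(285*31+864)%997=726 -> [726]
  root = 726 != target 936
Candidate B produces the target root.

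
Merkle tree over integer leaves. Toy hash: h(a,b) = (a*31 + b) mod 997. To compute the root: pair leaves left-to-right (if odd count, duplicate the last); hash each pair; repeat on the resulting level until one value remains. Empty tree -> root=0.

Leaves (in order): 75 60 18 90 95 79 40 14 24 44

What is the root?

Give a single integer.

L0: [75, 60, 18, 90, 95, 79, 40, 14, 24, 44]
L1: h(75,60)=(75*31+60)%997=391 h(18,90)=(18*31+90)%997=648 h(95,79)=(95*31+79)%997=33 h(40,14)=(40*31+14)%997=257 h(24,44)=(24*31+44)%997=788 -> [391, 648, 33, 257, 788]
L2: h(391,648)=(391*31+648)%997=805 h(33,257)=(33*31+257)%997=283 h(788,788)=(788*31+788)%997=291 -> [805, 283, 291]
L3: h(805,283)=(805*31+283)%997=313 h(291,291)=(291*31+291)%997=339 -> [313, 339]
L4: h(313,339)=(313*31+339)%997=72 -> [72]

Answer: 72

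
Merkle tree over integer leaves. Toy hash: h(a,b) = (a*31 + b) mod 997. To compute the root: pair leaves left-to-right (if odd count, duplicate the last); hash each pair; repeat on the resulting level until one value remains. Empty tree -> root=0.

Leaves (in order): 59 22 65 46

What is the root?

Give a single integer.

L0: [59, 22, 65, 46]
L1: h(59,22)=(59*31+22)%997=854 h(65,46)=(65*31+46)%997=67 -> [854, 67]
L2: h(854,67)=(854*31+67)%997=619 -> [619]

Answer: 619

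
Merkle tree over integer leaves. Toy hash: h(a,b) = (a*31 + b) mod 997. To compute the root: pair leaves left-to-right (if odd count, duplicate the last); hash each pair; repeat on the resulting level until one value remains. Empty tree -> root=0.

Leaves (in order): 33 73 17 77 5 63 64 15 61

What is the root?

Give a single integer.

L0: [33, 73, 17, 77, 5, 63, 64, 15, 61]
L1: h(33,73)=(33*31+73)%997=99 h(17,77)=(17*31+77)%997=604 h(5,63)=(5*31+63)%997=218 h(64,15)=(64*31+15)%997=5 h(61,61)=(61*31+61)%997=955 -> [99, 604, 218, 5, 955]
L2: h(99,604)=(99*31+604)%997=682 h(218,5)=(218*31+5)%997=781 h(955,955)=(955*31+955)%997=650 -> [682, 781, 650]
L3: h(682,781)=(682*31+781)%997=986 h(650,650)=(650*31+650)%997=860 -> [986, 860]
L4: h(986,860)=(986*31+860)%997=519 -> [519]

Answer: 519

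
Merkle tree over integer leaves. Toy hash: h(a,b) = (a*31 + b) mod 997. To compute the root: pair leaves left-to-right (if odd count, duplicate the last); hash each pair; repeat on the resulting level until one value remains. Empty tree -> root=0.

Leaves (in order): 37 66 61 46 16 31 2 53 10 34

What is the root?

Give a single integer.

Answer: 139

Derivation:
L0: [37, 66, 61, 46, 16, 31, 2, 53, 10, 34]
L1: h(37,66)=(37*31+66)%997=216 h(61,46)=(61*31+46)%997=940 h(16,31)=(16*31+31)%997=527 h(2,53)=(2*31+53)%997=115 h(10,34)=(10*31+34)%997=344 -> [216, 940, 527, 115, 344]
L2: h(216,940)=(216*31+940)%997=657 h(527,115)=(527*31+115)%997=500 h(344,344)=(344*31+344)%997=41 -> [657, 500, 41]
L3: h(657,500)=(657*31+500)%997=927 h(41,41)=(41*31+41)%997=315 -> [927, 315]
L4: h(927,315)=(927*31+315)%997=139 -> [139]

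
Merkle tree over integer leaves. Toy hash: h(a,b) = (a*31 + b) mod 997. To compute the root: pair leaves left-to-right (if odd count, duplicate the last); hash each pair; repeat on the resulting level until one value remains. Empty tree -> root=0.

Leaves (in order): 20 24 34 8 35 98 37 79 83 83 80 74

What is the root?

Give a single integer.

L0: [20, 24, 34, 8, 35, 98, 37, 79, 83, 83, 80, 74]
L1: h(20,24)=(20*31+24)%997=644 h(34,8)=(34*31+8)%997=65 h(35,98)=(35*31+98)%997=186 h(37,79)=(37*31+79)%997=229 h(83,83)=(83*31+83)%997=662 h(80,74)=(80*31+74)%997=560 -> [644, 65, 186, 229, 662, 560]
L2: h(644,65)=(644*31+65)%997=89 h(186,229)=(186*31+229)%997=13 h(662,560)=(662*31+560)%997=145 -> [89, 13, 145]
L3: h(89,13)=(89*31+13)%997=778 h(145,145)=(145*31+145)%997=652 -> [778, 652]
L4: h(778,652)=(778*31+652)%997=842 -> [842]

Answer: 842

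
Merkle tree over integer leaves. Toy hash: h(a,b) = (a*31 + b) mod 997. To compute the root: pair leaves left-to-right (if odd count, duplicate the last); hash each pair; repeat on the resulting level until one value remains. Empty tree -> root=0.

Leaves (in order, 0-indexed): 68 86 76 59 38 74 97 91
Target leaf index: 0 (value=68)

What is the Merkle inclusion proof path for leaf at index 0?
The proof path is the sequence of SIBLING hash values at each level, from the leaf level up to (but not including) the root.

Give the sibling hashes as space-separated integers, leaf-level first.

L0 (leaves): [68, 86, 76, 59, 38, 74, 97, 91], target index=0
L1: h(68,86)=(68*31+86)%997=200 [pair 0] h(76,59)=(76*31+59)%997=421 [pair 1] h(38,74)=(38*31+74)%997=255 [pair 2] h(97,91)=(97*31+91)%997=107 [pair 3] -> [200, 421, 255, 107]
  Sibling for proof at L0: 86
L2: h(200,421)=(200*31+421)%997=639 [pair 0] h(255,107)=(255*31+107)%997=36 [pair 1] -> [639, 36]
  Sibling for proof at L1: 421
L3: h(639,36)=(639*31+36)%997=902 [pair 0] -> [902]
  Sibling for proof at L2: 36
Root: 902
Proof path (sibling hashes from leaf to root): [86, 421, 36]

Answer: 86 421 36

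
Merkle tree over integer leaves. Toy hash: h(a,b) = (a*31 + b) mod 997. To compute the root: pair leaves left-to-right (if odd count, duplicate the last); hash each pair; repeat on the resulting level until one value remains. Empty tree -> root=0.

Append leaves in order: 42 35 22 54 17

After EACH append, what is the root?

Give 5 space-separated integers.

Answer: 42 340 277 309 68

Derivation:
After append 42 (leaves=[42]):
  L0: [42]
  root=42
After append 35 (leaves=[42, 35]):
  L0: [42, 35]
  L1: h(42,35)=(42*31+35)%997=340 -> [340]
  root=340
After append 22 (leaves=[42, 35, 22]):
  L0: [42, 35, 22]
  L1: h(42,35)=(42*31+35)%997=340 h(22,22)=(22*31+22)%997=704 -> [340, 704]
  L2: h(340,704)=(340*31+704)%997=277 -> [277]
  root=277
After append 54 (leaves=[42, 35, 22, 54]):
  L0: [42, 35, 22, 54]
  L1: h(42,35)=(42*31+35)%997=340 h(22,54)=(22*31+54)%997=736 -> [340, 736]
  L2: h(340,736)=(340*31+736)%997=309 -> [309]
  root=309
After append 17 (leaves=[42, 35, 22, 54, 17]):
  L0: [42, 35, 22, 54, 17]
  L1: h(42,35)=(42*31+35)%997=340 h(22,54)=(22*31+54)%997=736 h(17,17)=(17*31+17)%997=544 -> [340, 736, 544]
  L2: h(340,736)=(340*31+736)%997=309 h(544,544)=(544*31+544)%997=459 -> [309, 459]
  L3: h(309,459)=(309*31+459)%997=68 -> [68]
  root=68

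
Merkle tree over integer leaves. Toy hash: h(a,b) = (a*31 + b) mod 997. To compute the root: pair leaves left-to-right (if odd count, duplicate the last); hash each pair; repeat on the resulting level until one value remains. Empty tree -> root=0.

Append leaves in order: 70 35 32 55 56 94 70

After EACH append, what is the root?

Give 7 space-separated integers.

Answer: 70 211 586 609 451 670 83

Derivation:
After append 70 (leaves=[70]):
  L0: [70]
  root=70
After append 35 (leaves=[70, 35]):
  L0: [70, 35]
  L1: h(70,35)=(70*31+35)%997=211 -> [211]
  root=211
After append 32 (leaves=[70, 35, 32]):
  L0: [70, 35, 32]
  L1: h(70,35)=(70*31+35)%997=211 h(32,32)=(32*31+32)%997=27 -> [211, 27]
  L2: h(211,27)=(211*31+27)%997=586 -> [586]
  root=586
After append 55 (leaves=[70, 35, 32, 55]):
  L0: [70, 35, 32, 55]
  L1: h(70,35)=(70*31+35)%997=211 h(32,55)=(32*31+55)%997=50 -> [211, 50]
  L2: h(211,50)=(211*31+50)%997=609 -> [609]
  root=609
After append 56 (leaves=[70, 35, 32, 55, 56]):
  L0: [70, 35, 32, 55, 56]
  L1: h(70,35)=(70*31+35)%997=211 h(32,55)=(32*31+55)%997=50 h(56,56)=(56*31+56)%997=795 -> [211, 50, 795]
  L2: h(211,50)=(211*31+50)%997=609 h(795,795)=(795*31+795)%997=515 -> [609, 515]
  L3: h(609,515)=(609*31+515)%997=451 -> [451]
  root=451
After append 94 (leaves=[70, 35, 32, 55, 56, 94]):
  L0: [70, 35, 32, 55, 56, 94]
  L1: h(70,35)=(70*31+35)%997=211 h(32,55)=(32*31+55)%997=50 h(56,94)=(56*31+94)%997=833 -> [211, 50, 833]
  L2: h(211,50)=(211*31+50)%997=609 h(833,833)=(833*31+833)%997=734 -> [609, 734]
  L3: h(609,734)=(609*31+734)%997=670 -> [670]
  root=670
After append 70 (leaves=[70, 35, 32, 55, 56, 94, 70]):
  L0: [70, 35, 32, 55, 56, 94, 70]
  L1: h(70,35)=(70*31+35)%997=211 h(32,55)=(32*31+55)%997=50 h(56,94)=(56*31+94)%997=833 h(70,70)=(70*31+70)%997=246 -> [211, 50, 833, 246]
  L2: h(211,50)=(211*31+50)%997=609 h(833,246)=(833*31+246)%997=147 -> [609, 147]
  L3: h(609,147)=(609*31+147)%997=83 -> [83]
  root=83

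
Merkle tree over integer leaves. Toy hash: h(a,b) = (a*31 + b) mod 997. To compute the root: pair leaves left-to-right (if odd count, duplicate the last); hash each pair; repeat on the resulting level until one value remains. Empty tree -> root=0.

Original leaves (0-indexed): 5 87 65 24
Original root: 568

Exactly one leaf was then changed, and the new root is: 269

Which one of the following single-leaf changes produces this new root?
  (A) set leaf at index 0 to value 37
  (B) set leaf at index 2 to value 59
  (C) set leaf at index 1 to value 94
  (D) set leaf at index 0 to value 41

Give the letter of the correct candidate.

Original leaves: [5, 87, 65, 24]
Target new root: 269
Try each candidate change and compute the resulting root:
Candidate A: set leaf[0] = 37 -> leaves = [37, 87, 65, 24]
  L0: [37, 87, 65, 24]
  L1: h(37,87)=(37*31+87)%997=237 h(65,24)=(65*31+24)%997=45 -> [237, 45]
  L2: h(237,45)=(237*31+45)%997=413 -> [413]
  root = 413 != target 269
Candidate B: set leaf[2] = 59 -> leaves = [5, 87, 59, 24]
  L0: [5, 87, 59, 24]
  L1: h(5,87)=(5*31+87)%997=242 h(59,24)=(59*31+24)%997=856 -> [242, 856]
  L2: h(242,856)=(242*31+856)%997=382 -> [382]
  root = 382 != target 269
Candidate C: set leaf[1] = 94 -> leaves = [5, 94, 65, 24]
  L0: [5, 94, 65, 24]
  L1: h(5,94)=(5*31+94)%997=249 h(65,24)=(65*31+24)%997=45 -> [249, 45]
  L2: h(249,45)=(249*31+45)%997=785 -> [785]
  root = 785 != target 269
Candidate D: set leaf[0] = 41 -> leaves = [41, 87, 65, 24]
  L0: [41, 87, 65, 24]
  L1: h(41,87)=(41*31+87)%997=361 h(65,24)=(65*31+24)%997=45 -> [361, 45]
  L2: h(361,45)=(361*31+45)%997=269 -> [269]
  root = 269 == target 269  ** MATCH **
Candidate D produces the target root.

Answer: D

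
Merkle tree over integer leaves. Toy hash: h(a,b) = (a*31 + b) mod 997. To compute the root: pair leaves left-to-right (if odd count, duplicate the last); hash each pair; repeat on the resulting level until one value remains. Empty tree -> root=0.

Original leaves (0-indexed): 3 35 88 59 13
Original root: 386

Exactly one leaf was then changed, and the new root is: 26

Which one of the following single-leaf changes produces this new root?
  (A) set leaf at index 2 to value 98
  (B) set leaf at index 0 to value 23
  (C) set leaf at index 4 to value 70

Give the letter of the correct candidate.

Original leaves: [3, 35, 88, 59, 13]
Target new root: 26
Try each candidate change and compute the resulting root:
Candidate A: set leaf[2] = 98 -> leaves = [3, 35, 98, 59, 13]
  L0: [3, 35, 98, 59, 13]
  L1: h(3,35)=(3*31+35)%997=128 h(98,59)=(98*31+59)%997=106 h(13,13)=(13*31+13)%997=416 -> [128, 106, 416]
  L2: h(128,106)=(128*31+106)%997=86 h(416,416)=(416*31+416)%997=351 -> [86, 351]
  L3: h(86,351)=(86*31+351)%997=26 -> [26]
  root = 26 == target 26  ** MATCH **
Candidate B: set leaf[0] = 23 -> leaves = [23, 35, 88, 59, 13]
  L0: [23, 35, 88, 59, 13]
  L1: h(23,35)=(23*31+35)%997=748 h(88,59)=(88*31+59)%997=793 h(13,13)=(13*31+13)%997=416 -> [748, 793, 416]
  L2: h(748,793)=(748*31+793)%997=53 h(416,416)=(416*31+416)%997=351 -> [53, 351]
  L3: h(53,351)=(53*31+351)%997=0 -> [0]
  root = 0 != target 26
Candidate C: set leaf[4] = 70 -> leaves = [3, 35, 88, 59, 70]
  L0: [3, 35, 88, 59, 70]
  L1: h(3,35)=(3*31+35)%997=128 h(88,59)=(88*31+59)%997=793 h(70,70)=(70*31+70)%997=246 -> [128, 793, 246]
  L2: h(128,793)=(128*31+793)%997=773 h(246,246)=(246*31+246)%997=893 -> [773, 893]
  L3: h(773,893)=(773*31+893)%997=928 -> [928]
  root = 928 != target 26
Candidate A produces the target root.

Answer: A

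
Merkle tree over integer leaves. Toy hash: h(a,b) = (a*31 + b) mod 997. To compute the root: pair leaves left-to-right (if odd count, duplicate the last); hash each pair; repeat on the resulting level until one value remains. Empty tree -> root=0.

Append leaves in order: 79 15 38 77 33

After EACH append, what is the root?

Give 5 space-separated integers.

After append 79 (leaves=[79]):
  L0: [79]
  root=79
After append 15 (leaves=[79, 15]):
  L0: [79, 15]
  L1: h(79,15)=(79*31+15)%997=470 -> [470]
  root=470
After append 38 (leaves=[79, 15, 38]):
  L0: [79, 15, 38]
  L1: h(79,15)=(79*31+15)%997=470 h(38,38)=(38*31+38)%997=219 -> [470, 219]
  L2: h(470,219)=(470*31+219)%997=831 -> [831]
  root=831
After append 77 (leaves=[79, 15, 38, 77]):
  L0: [79, 15, 38, 77]
  L1: h(79,15)=(79*31+15)%997=470 h(38,77)=(38*31+77)%997=258 -> [470, 258]
  L2: h(470,258)=(470*31+258)%997=870 -> [870]
  root=870
After append 33 (leaves=[79, 15, 38, 77, 33]):
  L0: [79, 15, 38, 77, 33]
  L1: h(79,15)=(79*31+15)%997=470 h(38,77)=(38*31+77)%997=258 h(33,33)=(33*31+33)%997=59 -> [470, 258, 59]
  L2: h(470,258)=(470*31+258)%997=870 h(59,59)=(59*31+59)%997=891 -> [870, 891]
  L3: h(870,891)=(870*31+891)%997=942 -> [942]
  root=942

Answer: 79 470 831 870 942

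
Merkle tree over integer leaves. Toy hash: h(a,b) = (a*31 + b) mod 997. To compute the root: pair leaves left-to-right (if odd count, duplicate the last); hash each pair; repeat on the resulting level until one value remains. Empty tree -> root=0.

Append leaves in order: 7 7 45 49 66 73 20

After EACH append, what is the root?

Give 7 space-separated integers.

After append 7 (leaves=[7]):
  L0: [7]
  root=7
After append 7 (leaves=[7, 7]):
  L0: [7, 7]
  L1: h(7,7)=(7*31+7)%997=224 -> [224]
  root=224
After append 45 (leaves=[7, 7, 45]):
  L0: [7, 7, 45]
  L1: h(7,7)=(7*31+7)%997=224 h(45,45)=(45*31+45)%997=443 -> [224, 443]
  L2: h(224,443)=(224*31+443)%997=408 -> [408]
  root=408
After append 49 (leaves=[7, 7, 45, 49]):
  L0: [7, 7, 45, 49]
  L1: h(7,7)=(7*31+7)%997=224 h(45,49)=(45*31+49)%997=447 -> [224, 447]
  L2: h(224,447)=(224*31+447)%997=412 -> [412]
  root=412
After append 66 (leaves=[7, 7, 45, 49, 66]):
  L0: [7, 7, 45, 49, 66]
  L1: h(7,7)=(7*31+7)%997=224 h(45,49)=(45*31+49)%997=447 h(66,66)=(66*31+66)%997=118 -> [224, 447, 118]
  L2: h(224,447)=(224*31+447)%997=412 h(118,118)=(118*31+118)%997=785 -> [412, 785]
  L3: h(412,785)=(412*31+785)%997=596 -> [596]
  root=596
After append 73 (leaves=[7, 7, 45, 49, 66, 73]):
  L0: [7, 7, 45, 49, 66, 73]
  L1: h(7,7)=(7*31+7)%997=224 h(45,49)=(45*31+49)%997=447 h(66,73)=(66*31+73)%997=125 -> [224, 447, 125]
  L2: h(224,447)=(224*31+447)%997=412 h(125,125)=(125*31+125)%997=12 -> [412, 12]
  L3: h(412,12)=(412*31+12)%997=820 -> [820]
  root=820
After append 20 (leaves=[7, 7, 45, 49, 66, 73, 20]):
  L0: [7, 7, 45, 49, 66, 73, 20]
  L1: h(7,7)=(7*31+7)%997=224 h(45,49)=(45*31+49)%997=447 h(66,73)=(66*31+73)%997=125 h(20,20)=(20*31+20)%997=640 -> [224, 447, 125, 640]
  L2: h(224,447)=(224*31+447)%997=412 h(125,640)=(125*31+640)%997=527 -> [412, 527]
  L3: h(412,527)=(412*31+527)%997=338 -> [338]
  root=338

Answer: 7 224 408 412 596 820 338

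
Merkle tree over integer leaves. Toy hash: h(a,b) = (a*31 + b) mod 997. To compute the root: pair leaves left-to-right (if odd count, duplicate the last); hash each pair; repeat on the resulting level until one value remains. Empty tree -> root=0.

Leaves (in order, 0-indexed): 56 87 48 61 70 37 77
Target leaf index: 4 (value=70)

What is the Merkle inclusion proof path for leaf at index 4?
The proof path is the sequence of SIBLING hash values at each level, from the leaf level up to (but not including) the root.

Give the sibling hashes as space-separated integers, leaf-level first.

Answer: 37 470 236

Derivation:
L0 (leaves): [56, 87, 48, 61, 70, 37, 77], target index=4
L1: h(56,87)=(56*31+87)%997=826 [pair 0] h(48,61)=(48*31+61)%997=552 [pair 1] h(70,37)=(70*31+37)%997=213 [pair 2] h(77,77)=(77*31+77)%997=470 [pair 3] -> [826, 552, 213, 470]
  Sibling for proof at L0: 37
L2: h(826,552)=(826*31+552)%997=236 [pair 0] h(213,470)=(213*31+470)%997=94 [pair 1] -> [236, 94]
  Sibling for proof at L1: 470
L3: h(236,94)=(236*31+94)%997=431 [pair 0] -> [431]
  Sibling for proof at L2: 236
Root: 431
Proof path (sibling hashes from leaf to root): [37, 470, 236]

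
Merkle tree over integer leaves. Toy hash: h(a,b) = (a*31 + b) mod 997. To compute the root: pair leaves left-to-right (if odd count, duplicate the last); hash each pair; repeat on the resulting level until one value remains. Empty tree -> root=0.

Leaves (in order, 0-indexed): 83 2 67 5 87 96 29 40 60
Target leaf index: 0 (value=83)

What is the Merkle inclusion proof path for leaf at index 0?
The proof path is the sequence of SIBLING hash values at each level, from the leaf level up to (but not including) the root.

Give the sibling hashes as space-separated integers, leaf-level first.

L0 (leaves): [83, 2, 67, 5, 87, 96, 29, 40, 60], target index=0
L1: h(83,2)=(83*31+2)%997=581 [pair 0] h(67,5)=(67*31+5)%997=88 [pair 1] h(87,96)=(87*31+96)%997=799 [pair 2] h(29,40)=(29*31+40)%997=939 [pair 3] h(60,60)=(60*31+60)%997=923 [pair 4] -> [581, 88, 799, 939, 923]
  Sibling for proof at L0: 2
L2: h(581,88)=(581*31+88)%997=153 [pair 0] h(799,939)=(799*31+939)%997=783 [pair 1] h(923,923)=(923*31+923)%997=623 [pair 2] -> [153, 783, 623]
  Sibling for proof at L1: 88
L3: h(153,783)=(153*31+783)%997=541 [pair 0] h(623,623)=(623*31+623)%997=993 [pair 1] -> [541, 993]
  Sibling for proof at L2: 783
L4: h(541,993)=(541*31+993)%997=815 [pair 0] -> [815]
  Sibling for proof at L3: 993
Root: 815
Proof path (sibling hashes from leaf to root): [2, 88, 783, 993]

Answer: 2 88 783 993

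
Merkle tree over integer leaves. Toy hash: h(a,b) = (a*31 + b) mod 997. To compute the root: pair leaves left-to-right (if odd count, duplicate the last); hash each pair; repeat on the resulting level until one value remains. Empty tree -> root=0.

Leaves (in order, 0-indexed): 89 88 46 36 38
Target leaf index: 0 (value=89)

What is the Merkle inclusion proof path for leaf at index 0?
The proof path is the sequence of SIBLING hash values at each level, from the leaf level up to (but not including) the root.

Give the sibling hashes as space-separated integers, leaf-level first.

L0 (leaves): [89, 88, 46, 36, 38], target index=0
L1: h(89,88)=(89*31+88)%997=853 [pair 0] h(46,36)=(46*31+36)%997=465 [pair 1] h(38,38)=(38*31+38)%997=219 [pair 2] -> [853, 465, 219]
  Sibling for proof at L0: 88
L2: h(853,465)=(853*31+465)%997=986 [pair 0] h(219,219)=(219*31+219)%997=29 [pair 1] -> [986, 29]
  Sibling for proof at L1: 465
L3: h(986,29)=(986*31+29)%997=685 [pair 0] -> [685]
  Sibling for proof at L2: 29
Root: 685
Proof path (sibling hashes from leaf to root): [88, 465, 29]

Answer: 88 465 29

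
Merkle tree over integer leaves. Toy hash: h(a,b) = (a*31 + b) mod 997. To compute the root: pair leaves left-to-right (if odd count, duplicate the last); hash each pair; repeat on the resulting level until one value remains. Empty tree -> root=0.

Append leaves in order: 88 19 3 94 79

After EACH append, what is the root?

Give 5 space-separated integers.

After append 88 (leaves=[88]):
  L0: [88]
  root=88
After append 19 (leaves=[88, 19]):
  L0: [88, 19]
  L1: h(88,19)=(88*31+19)%997=753 -> [753]
  root=753
After append 3 (leaves=[88, 19, 3]):
  L0: [88, 19, 3]
  L1: h(88,19)=(88*31+19)%997=753 h(3,3)=(3*31+3)%997=96 -> [753, 96]
  L2: h(753,96)=(753*31+96)%997=508 -> [508]
  root=508
After append 94 (leaves=[88, 19, 3, 94]):
  L0: [88, 19, 3, 94]
  L1: h(88,19)=(88*31+19)%997=753 h(3,94)=(3*31+94)%997=187 -> [753, 187]
  L2: h(753,187)=(753*31+187)%997=599 -> [599]
  root=599
After append 79 (leaves=[88, 19, 3, 94, 79]):
  L0: [88, 19, 3, 94, 79]
  L1: h(88,19)=(88*31+19)%997=753 h(3,94)=(3*31+94)%997=187 h(79,79)=(79*31+79)%997=534 -> [753, 187, 534]
  L2: h(753,187)=(753*31+187)%997=599 h(534,534)=(534*31+534)%997=139 -> [599, 139]
  L3: h(599,139)=(599*31+139)%997=762 -> [762]
  root=762

Answer: 88 753 508 599 762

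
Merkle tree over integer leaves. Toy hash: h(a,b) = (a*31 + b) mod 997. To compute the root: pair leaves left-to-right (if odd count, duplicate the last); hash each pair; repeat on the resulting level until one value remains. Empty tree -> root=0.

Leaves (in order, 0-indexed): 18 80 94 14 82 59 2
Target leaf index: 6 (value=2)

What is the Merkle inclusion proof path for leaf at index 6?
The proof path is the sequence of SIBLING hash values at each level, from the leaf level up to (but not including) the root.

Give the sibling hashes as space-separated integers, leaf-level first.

L0 (leaves): [18, 80, 94, 14, 82, 59, 2], target index=6
L1: h(18,80)=(18*31+80)%997=638 [pair 0] h(94,14)=(94*31+14)%997=934 [pair 1] h(82,59)=(82*31+59)%997=607 [pair 2] h(2,2)=(2*31+2)%997=64 [pair 3] -> [638, 934, 607, 64]
  Sibling for proof at L0: 2
L2: h(638,934)=(638*31+934)%997=772 [pair 0] h(607,64)=(607*31+64)%997=935 [pair 1] -> [772, 935]
  Sibling for proof at L1: 607
L3: h(772,935)=(772*31+935)%997=939 [pair 0] -> [939]
  Sibling for proof at L2: 772
Root: 939
Proof path (sibling hashes from leaf to root): [2, 607, 772]

Answer: 2 607 772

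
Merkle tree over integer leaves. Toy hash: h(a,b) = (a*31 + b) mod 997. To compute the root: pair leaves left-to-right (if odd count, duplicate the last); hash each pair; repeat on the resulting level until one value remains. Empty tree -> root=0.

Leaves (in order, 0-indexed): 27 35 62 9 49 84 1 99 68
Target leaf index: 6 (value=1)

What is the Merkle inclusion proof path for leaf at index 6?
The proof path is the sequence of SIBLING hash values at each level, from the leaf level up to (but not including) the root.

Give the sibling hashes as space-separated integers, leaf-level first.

L0 (leaves): [27, 35, 62, 9, 49, 84, 1, 99, 68], target index=6
L1: h(27,35)=(27*31+35)%997=872 [pair 0] h(62,9)=(62*31+9)%997=934 [pair 1] h(49,84)=(49*31+84)%997=606 [pair 2] h(1,99)=(1*31+99)%997=130 [pair 3] h(68,68)=(68*31+68)%997=182 [pair 4] -> [872, 934, 606, 130, 182]
  Sibling for proof at L0: 99
L2: h(872,934)=(872*31+934)%997=50 [pair 0] h(606,130)=(606*31+130)%997=970 [pair 1] h(182,182)=(182*31+182)%997=839 [pair 2] -> [50, 970, 839]
  Sibling for proof at L1: 606
L3: h(50,970)=(50*31+970)%997=526 [pair 0] h(839,839)=(839*31+839)%997=926 [pair 1] -> [526, 926]
  Sibling for proof at L2: 50
L4: h(526,926)=(526*31+926)%997=283 [pair 0] -> [283]
  Sibling for proof at L3: 926
Root: 283
Proof path (sibling hashes from leaf to root): [99, 606, 50, 926]

Answer: 99 606 50 926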